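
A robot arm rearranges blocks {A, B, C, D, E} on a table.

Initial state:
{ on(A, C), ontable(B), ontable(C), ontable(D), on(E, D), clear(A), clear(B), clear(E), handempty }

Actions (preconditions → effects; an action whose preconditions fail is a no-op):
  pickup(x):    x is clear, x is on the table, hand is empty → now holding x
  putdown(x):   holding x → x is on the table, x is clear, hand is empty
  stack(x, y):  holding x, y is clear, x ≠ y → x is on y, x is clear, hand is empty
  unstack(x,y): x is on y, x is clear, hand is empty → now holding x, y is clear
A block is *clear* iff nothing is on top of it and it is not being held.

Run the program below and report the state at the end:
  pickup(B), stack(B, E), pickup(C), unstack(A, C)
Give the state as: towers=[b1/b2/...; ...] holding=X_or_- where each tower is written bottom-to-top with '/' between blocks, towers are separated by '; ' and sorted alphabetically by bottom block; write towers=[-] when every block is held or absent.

towers=[C; D/E/B] holding=A

step 1 (pickup(B)): towers=[C/A; D/E] holding=B
step 2 (stack(B, E)): towers=[C/A; D/E/B] holding=-
step 3 (pickup(C)) [no-op]: towers=[C/A; D/E/B] holding=-
step 4 (unstack(A, C)): towers=[C; D/E/B] holding=A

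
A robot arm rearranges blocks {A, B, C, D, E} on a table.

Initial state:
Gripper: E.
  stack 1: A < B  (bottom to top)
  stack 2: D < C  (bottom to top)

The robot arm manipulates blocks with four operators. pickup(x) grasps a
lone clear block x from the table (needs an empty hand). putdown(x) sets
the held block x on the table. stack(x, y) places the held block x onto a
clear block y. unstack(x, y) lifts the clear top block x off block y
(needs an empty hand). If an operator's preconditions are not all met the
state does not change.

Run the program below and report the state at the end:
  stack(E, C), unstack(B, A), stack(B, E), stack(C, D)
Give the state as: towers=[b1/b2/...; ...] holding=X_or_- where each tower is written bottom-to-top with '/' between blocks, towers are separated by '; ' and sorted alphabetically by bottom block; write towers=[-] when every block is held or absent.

step 1 (stack(E, C)): towers=[A/B; D/C/E] holding=-
step 2 (unstack(B, A)): towers=[A; D/C/E] holding=B
step 3 (stack(B, E)): towers=[A; D/C/E/B] holding=-
step 4 (stack(C, D)) [no-op]: towers=[A; D/C/E/B] holding=-

towers=[A; D/C/E/B] holding=-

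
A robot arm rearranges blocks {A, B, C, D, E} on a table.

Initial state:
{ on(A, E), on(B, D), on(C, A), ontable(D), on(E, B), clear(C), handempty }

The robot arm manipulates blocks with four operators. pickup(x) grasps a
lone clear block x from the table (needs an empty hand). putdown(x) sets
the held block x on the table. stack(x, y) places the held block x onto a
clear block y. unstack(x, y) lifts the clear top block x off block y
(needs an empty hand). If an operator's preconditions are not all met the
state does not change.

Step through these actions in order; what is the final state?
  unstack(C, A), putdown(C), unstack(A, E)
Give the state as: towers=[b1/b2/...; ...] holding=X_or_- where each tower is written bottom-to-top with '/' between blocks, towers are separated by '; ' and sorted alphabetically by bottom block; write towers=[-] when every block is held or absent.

step 1 (unstack(C, A)): towers=[D/B/E/A] holding=C
step 2 (putdown(C)): towers=[C; D/B/E/A] holding=-
step 3 (unstack(A, E)): towers=[C; D/B/E] holding=A

towers=[C; D/B/E] holding=A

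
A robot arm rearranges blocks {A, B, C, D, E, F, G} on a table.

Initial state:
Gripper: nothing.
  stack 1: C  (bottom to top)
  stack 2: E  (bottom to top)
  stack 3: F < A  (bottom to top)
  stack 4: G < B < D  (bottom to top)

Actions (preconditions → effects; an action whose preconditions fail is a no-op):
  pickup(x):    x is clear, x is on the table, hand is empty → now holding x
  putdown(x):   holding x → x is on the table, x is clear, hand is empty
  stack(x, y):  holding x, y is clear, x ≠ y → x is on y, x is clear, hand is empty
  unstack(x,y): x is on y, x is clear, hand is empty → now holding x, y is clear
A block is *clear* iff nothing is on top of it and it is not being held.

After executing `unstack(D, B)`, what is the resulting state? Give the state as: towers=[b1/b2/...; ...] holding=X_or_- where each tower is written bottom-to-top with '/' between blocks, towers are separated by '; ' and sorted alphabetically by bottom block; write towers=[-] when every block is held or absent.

before: towers=[C; E; F/A; G/B/D] holding=-
pre[unstack(D, B)]: on(D,B) ok, clear(D) ok, handempty ok
all met → apply unstack(D, B)
after:  towers=[C; E; F/A; G/B] holding=D

towers=[C; E; F/A; G/B] holding=D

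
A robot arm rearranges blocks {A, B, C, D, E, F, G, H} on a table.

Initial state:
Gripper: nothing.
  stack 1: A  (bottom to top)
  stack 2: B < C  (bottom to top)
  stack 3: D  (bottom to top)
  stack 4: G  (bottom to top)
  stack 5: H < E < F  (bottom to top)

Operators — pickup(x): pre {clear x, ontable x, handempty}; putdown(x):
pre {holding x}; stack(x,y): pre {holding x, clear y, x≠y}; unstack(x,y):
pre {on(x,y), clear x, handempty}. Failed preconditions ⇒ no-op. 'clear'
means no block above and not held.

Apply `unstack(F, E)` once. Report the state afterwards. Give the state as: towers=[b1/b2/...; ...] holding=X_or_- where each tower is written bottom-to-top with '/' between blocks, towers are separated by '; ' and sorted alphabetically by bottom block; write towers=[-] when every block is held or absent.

before: towers=[A; B/C; D; G; H/E/F] holding=-
pre[unstack(F, E)]: on(F,E) ✓, clear(F) ✓, handempty ✓
all met → apply unstack(F, E)
after:  towers=[A; B/C; D; G; H/E] holding=F

towers=[A; B/C; D; G; H/E] holding=F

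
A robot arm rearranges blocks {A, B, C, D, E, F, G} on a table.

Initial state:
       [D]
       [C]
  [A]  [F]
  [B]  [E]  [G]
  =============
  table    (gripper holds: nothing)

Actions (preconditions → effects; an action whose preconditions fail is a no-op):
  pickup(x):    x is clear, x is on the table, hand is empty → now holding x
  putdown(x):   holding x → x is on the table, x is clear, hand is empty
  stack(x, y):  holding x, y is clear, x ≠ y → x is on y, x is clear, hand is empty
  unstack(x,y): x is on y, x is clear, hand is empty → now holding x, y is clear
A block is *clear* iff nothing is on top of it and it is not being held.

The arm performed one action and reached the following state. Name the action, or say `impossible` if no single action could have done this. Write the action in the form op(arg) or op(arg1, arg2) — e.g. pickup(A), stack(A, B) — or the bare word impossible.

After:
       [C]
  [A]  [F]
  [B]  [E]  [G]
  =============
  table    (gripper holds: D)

unstack(D, C)

target: towers=[B/A; E/F/C; G] holding=D
         pickup(G) → towers=[B/A; E/F/C/D] holding=G
     unstack(D, C) → towers=[B/A; E/F/C; G] holding=D  ← match
     unstack(A, B) → towers=[B; E/F/C/D; G] holding=A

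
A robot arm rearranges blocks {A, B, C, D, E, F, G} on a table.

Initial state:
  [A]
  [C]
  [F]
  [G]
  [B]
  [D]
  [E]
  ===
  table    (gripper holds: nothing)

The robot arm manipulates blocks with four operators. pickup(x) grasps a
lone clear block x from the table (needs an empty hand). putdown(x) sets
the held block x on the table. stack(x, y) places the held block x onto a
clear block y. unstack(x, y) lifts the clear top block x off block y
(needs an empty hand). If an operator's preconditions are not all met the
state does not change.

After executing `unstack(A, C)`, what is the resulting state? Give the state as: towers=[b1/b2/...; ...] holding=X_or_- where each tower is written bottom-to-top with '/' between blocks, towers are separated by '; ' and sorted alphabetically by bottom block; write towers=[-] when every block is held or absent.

before: towers=[E/D/B/G/F/C/A] holding=-
pre[unstack(A, C)]: on(A,C) ok, clear(A) ok, handempty ok
all met → apply unstack(A, C)
after:  towers=[E/D/B/G/F/C] holding=A

towers=[E/D/B/G/F/C] holding=A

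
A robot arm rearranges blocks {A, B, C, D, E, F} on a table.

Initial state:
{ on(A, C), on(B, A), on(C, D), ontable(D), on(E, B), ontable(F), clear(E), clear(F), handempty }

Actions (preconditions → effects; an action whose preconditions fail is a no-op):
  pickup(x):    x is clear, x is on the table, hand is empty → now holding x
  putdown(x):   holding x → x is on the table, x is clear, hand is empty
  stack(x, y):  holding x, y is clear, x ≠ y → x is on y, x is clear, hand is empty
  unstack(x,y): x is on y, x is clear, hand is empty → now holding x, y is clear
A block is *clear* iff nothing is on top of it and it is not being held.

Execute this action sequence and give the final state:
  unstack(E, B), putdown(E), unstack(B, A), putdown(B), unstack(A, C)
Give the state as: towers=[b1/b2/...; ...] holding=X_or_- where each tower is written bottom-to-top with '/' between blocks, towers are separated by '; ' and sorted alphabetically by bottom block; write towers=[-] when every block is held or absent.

step 1 (unstack(E, B)): towers=[D/C/A/B; F] holding=E
step 2 (putdown(E)): towers=[D/C/A/B; E; F] holding=-
step 3 (unstack(B, A)): towers=[D/C/A; E; F] holding=B
step 4 (putdown(B)): towers=[B; D/C/A; E; F] holding=-
step 5 (unstack(A, C)): towers=[B; D/C; E; F] holding=A

towers=[B; D/C; E; F] holding=A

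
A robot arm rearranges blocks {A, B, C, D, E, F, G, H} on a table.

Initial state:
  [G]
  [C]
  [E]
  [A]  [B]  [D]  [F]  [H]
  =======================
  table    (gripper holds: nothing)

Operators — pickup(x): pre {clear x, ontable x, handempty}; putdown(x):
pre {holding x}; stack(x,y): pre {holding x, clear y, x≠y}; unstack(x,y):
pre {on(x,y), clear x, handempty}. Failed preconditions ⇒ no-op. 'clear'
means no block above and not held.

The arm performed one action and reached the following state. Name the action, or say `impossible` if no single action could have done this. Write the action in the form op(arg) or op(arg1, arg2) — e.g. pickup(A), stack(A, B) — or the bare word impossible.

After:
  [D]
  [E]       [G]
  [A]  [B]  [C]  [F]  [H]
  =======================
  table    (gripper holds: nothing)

impossible

target: towers=[A/E/D; B; C/G; F; H] holding=-
     unstack(G, C) → towers=[A/E/C; B; D; F; H] holding=G
         pickup(H) → towers=[A/E/C/G; B; D; F] holding=H
         pickup(B) → towers=[A/E/C/G; D; F; H] holding=B
         pickup(F) → towers=[A/E/C/G; B; D; H] holding=F
         pickup(D) → towers=[A/E/C/G; B; F; H] holding=D
none of the 5 applicable actions match → impossible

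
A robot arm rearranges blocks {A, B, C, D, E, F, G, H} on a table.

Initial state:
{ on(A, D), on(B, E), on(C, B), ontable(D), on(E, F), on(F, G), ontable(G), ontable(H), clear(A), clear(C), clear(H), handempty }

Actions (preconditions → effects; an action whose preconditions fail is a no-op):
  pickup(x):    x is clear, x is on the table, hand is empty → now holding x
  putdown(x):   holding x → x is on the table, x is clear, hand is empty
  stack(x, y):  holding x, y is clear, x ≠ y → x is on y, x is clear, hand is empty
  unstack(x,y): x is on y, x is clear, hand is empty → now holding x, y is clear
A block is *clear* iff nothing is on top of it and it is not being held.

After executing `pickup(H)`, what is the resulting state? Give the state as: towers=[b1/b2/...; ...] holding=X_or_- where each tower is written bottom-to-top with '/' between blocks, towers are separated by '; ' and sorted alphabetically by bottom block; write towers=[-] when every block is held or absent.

before: towers=[D/A; G/F/E/B/C; H] holding=-
pre[pickup(H)]: clear(H) ok, ontable(H) ok, handempty ok
all met → apply pickup(H)
after:  towers=[D/A; G/F/E/B/C] holding=H

towers=[D/A; G/F/E/B/C] holding=H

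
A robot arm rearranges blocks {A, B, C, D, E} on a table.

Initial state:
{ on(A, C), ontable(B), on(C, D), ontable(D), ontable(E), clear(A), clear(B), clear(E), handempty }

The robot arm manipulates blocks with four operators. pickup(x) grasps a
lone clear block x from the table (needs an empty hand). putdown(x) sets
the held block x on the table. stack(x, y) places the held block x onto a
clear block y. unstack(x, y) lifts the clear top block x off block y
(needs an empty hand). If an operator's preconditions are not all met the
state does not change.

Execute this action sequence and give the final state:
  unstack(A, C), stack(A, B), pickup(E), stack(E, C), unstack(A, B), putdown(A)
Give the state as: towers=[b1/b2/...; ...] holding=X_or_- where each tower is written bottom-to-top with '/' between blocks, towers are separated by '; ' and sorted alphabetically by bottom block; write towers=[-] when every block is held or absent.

step 1 (unstack(A, C)): towers=[B; D/C; E] holding=A
step 2 (stack(A, B)): towers=[B/A; D/C; E] holding=-
step 3 (pickup(E)): towers=[B/A; D/C] holding=E
step 4 (stack(E, C)): towers=[B/A; D/C/E] holding=-
step 5 (unstack(A, B)): towers=[B; D/C/E] holding=A
step 6 (putdown(A)): towers=[A; B; D/C/E] holding=-

towers=[A; B; D/C/E] holding=-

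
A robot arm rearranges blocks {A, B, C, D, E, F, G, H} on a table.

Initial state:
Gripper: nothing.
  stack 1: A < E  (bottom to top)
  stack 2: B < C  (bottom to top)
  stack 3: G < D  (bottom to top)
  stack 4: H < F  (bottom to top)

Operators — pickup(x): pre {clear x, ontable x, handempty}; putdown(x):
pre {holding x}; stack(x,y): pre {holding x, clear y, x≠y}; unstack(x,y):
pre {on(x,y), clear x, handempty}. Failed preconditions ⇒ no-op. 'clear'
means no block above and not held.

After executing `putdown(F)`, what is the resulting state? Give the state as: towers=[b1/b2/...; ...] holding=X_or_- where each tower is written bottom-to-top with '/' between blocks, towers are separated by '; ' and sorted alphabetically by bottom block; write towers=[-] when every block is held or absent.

towers=[A/E; B/C; G/D; H/F] holding=-

before: towers=[A/E; B/C; G/D; H/F] holding=-
pre[putdown(F)]: holding(F) ✗
holding(F) unmet → putdown(F) is a no-op
after:  towers=[A/E; B/C; G/D; H/F] holding=-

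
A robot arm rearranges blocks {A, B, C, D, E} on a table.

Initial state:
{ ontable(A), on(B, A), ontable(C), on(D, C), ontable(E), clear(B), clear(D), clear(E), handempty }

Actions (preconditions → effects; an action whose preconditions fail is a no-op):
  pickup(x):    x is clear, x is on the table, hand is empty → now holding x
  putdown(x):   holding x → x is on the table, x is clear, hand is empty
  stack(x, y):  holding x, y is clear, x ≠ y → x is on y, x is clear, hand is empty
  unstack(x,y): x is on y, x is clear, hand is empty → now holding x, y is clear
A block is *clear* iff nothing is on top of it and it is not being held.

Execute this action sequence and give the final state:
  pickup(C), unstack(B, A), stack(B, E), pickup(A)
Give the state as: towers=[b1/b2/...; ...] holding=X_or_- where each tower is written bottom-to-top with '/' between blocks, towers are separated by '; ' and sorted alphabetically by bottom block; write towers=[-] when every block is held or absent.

towers=[C/D; E/B] holding=A

step 1 (pickup(C)) [no-op]: towers=[A/B; C/D; E] holding=-
step 2 (unstack(B, A)): towers=[A; C/D; E] holding=B
step 3 (stack(B, E)): towers=[A; C/D; E/B] holding=-
step 4 (pickup(A)): towers=[C/D; E/B] holding=A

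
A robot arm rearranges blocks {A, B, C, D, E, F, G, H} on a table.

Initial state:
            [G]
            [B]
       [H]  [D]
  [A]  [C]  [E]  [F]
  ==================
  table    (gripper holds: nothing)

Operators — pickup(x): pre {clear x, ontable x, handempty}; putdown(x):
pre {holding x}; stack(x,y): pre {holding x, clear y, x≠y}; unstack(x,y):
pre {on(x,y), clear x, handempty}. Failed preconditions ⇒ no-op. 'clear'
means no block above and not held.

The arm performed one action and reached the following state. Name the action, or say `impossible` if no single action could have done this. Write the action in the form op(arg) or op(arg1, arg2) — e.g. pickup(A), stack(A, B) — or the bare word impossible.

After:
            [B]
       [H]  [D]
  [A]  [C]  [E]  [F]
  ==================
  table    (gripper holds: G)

unstack(G, B)

target: towers=[A; C/H; E/D/B; F] holding=G
     unstack(G, B) → towers=[A; C/H; E/D/B; F] holding=G  ← match
         pickup(A) → towers=[C/H; E/D/B/G; F] holding=A
     unstack(H, C) → towers=[A; C; E/D/B/G; F] holding=H
         pickup(F) → towers=[A; C/H; E/D/B/G] holding=F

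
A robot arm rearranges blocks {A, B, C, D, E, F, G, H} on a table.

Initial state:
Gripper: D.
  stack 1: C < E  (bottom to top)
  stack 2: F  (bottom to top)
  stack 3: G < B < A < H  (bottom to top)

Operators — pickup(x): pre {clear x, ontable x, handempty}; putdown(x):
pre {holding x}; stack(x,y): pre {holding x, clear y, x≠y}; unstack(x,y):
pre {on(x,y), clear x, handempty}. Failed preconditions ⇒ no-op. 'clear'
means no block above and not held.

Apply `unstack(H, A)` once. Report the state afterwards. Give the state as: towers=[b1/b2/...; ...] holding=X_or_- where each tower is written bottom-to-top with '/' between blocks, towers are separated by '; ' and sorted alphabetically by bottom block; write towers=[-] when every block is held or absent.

towers=[C/E; F; G/B/A/H] holding=D

before: towers=[C/E; F; G/B/A/H] holding=D
pre[unstack(H, A)]: on(H,A) ok, clear(H) ok, handempty fail
handempty unmet → unstack(H, A) is a no-op
after:  towers=[C/E; F; G/B/A/H] holding=D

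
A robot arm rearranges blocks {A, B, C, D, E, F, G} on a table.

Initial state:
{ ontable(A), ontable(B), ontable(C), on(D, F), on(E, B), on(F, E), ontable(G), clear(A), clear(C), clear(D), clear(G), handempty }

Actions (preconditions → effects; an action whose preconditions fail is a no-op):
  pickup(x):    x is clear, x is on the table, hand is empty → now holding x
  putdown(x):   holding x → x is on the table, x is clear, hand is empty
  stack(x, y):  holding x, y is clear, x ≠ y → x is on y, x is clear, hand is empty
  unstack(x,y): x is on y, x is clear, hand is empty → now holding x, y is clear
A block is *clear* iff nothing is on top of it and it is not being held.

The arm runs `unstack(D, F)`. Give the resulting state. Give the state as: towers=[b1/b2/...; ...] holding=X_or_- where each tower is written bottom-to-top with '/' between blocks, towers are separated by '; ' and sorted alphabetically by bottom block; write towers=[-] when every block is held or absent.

before: towers=[A; B/E/F/D; C; G] holding=-
pre[unstack(D, F)]: on(D,F) yes, clear(D) yes, handempty yes
all met → apply unstack(D, F)
after:  towers=[A; B/E/F; C; G] holding=D

towers=[A; B/E/F; C; G] holding=D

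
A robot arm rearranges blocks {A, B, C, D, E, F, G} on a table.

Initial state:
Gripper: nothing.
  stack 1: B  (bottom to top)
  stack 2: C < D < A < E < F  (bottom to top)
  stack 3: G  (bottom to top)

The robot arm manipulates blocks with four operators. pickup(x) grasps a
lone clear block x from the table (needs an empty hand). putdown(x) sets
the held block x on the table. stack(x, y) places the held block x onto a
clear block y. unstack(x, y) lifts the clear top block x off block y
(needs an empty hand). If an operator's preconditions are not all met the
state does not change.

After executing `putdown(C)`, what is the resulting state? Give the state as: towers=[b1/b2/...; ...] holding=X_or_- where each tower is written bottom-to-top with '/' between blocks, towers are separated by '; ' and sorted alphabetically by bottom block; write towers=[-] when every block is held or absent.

before: towers=[B; C/D/A/E/F; G] holding=-
pre[putdown(C)]: holding(C) no
holding(C) unmet → putdown(C) is a no-op
after:  towers=[B; C/D/A/E/F; G] holding=-

towers=[B; C/D/A/E/F; G] holding=-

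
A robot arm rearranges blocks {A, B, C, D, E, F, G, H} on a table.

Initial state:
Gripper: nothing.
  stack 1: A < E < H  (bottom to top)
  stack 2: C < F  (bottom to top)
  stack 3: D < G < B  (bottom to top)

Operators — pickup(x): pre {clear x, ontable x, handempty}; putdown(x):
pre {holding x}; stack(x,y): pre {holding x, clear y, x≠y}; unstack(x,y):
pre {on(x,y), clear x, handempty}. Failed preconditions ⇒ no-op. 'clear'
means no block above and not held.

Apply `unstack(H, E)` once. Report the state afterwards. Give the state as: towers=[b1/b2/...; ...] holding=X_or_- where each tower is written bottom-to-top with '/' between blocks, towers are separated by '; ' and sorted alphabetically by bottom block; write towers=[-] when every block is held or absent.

towers=[A/E; C/F; D/G/B] holding=H

before: towers=[A/E/H; C/F; D/G/B] holding=-
pre[unstack(H, E)]: on(H,E) ok, clear(H) ok, handempty ok
all met → apply unstack(H, E)
after:  towers=[A/E; C/F; D/G/B] holding=H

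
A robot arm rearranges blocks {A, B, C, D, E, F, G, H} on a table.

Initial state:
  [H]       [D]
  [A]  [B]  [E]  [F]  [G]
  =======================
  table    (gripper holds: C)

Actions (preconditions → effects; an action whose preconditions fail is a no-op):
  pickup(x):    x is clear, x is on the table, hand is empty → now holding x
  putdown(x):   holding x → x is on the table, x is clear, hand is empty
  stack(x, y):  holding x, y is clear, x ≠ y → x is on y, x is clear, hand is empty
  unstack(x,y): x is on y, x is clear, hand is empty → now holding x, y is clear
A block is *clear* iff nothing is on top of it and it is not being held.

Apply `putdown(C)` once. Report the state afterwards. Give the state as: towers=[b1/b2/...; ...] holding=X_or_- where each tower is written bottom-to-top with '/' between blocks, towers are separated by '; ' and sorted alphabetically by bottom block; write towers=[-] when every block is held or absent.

towers=[A/H; B; C; E/D; F; G] holding=-

before: towers=[A/H; B; E/D; F; G] holding=C
pre[putdown(C)]: holding(C) ok
all met → apply putdown(C)
after:  towers=[A/H; B; C; E/D; F; G] holding=-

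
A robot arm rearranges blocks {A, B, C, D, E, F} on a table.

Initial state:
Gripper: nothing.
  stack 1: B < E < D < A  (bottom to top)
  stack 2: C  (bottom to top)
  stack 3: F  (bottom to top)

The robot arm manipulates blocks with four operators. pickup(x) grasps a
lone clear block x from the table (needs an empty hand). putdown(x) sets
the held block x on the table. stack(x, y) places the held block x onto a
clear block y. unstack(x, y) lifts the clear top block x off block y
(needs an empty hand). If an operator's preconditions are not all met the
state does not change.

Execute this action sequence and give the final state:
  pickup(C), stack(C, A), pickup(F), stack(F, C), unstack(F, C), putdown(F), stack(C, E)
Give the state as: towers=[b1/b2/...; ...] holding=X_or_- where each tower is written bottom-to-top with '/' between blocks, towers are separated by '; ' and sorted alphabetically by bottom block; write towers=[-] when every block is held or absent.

step 1 (pickup(C)): towers=[B/E/D/A; F] holding=C
step 2 (stack(C, A)): towers=[B/E/D/A/C; F] holding=-
step 3 (pickup(F)): towers=[B/E/D/A/C] holding=F
step 4 (stack(F, C)): towers=[B/E/D/A/C/F] holding=-
step 5 (unstack(F, C)): towers=[B/E/D/A/C] holding=F
step 6 (putdown(F)): towers=[B/E/D/A/C; F] holding=-
step 7 (stack(C, E)) [no-op]: towers=[B/E/D/A/C; F] holding=-

towers=[B/E/D/A/C; F] holding=-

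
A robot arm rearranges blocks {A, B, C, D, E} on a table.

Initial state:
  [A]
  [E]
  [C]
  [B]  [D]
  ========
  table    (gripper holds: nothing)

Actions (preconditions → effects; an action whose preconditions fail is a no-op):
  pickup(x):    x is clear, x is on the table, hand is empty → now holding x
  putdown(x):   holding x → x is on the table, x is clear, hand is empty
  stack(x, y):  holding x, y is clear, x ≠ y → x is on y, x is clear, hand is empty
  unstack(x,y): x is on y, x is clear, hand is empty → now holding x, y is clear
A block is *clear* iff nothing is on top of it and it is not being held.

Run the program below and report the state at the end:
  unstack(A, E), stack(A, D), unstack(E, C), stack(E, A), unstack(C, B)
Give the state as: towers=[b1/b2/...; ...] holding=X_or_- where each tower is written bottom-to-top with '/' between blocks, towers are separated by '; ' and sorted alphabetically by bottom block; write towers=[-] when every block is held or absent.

towers=[B; D/A/E] holding=C

step 1 (unstack(A, E)): towers=[B/C/E; D] holding=A
step 2 (stack(A, D)): towers=[B/C/E; D/A] holding=-
step 3 (unstack(E, C)): towers=[B/C; D/A] holding=E
step 4 (stack(E, A)): towers=[B/C; D/A/E] holding=-
step 5 (unstack(C, B)): towers=[B; D/A/E] holding=C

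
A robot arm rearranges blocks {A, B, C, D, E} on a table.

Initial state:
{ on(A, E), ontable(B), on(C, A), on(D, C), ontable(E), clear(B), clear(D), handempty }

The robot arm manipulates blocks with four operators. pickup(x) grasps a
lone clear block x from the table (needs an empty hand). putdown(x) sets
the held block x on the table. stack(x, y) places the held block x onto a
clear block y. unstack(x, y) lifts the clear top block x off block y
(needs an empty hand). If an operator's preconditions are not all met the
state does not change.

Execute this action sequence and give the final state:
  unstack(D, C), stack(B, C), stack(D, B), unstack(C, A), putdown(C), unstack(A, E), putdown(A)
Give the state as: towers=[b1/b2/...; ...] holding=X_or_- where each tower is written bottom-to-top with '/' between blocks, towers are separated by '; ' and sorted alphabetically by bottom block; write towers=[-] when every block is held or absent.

towers=[A; B/D; C; E] holding=-

step 1 (unstack(D, C)): towers=[B; E/A/C] holding=D
step 2 (stack(B, C)) [no-op]: towers=[B; E/A/C] holding=D
step 3 (stack(D, B)): towers=[B/D; E/A/C] holding=-
step 4 (unstack(C, A)): towers=[B/D; E/A] holding=C
step 5 (putdown(C)): towers=[B/D; C; E/A] holding=-
step 6 (unstack(A, E)): towers=[B/D; C; E] holding=A
step 7 (putdown(A)): towers=[A; B/D; C; E] holding=-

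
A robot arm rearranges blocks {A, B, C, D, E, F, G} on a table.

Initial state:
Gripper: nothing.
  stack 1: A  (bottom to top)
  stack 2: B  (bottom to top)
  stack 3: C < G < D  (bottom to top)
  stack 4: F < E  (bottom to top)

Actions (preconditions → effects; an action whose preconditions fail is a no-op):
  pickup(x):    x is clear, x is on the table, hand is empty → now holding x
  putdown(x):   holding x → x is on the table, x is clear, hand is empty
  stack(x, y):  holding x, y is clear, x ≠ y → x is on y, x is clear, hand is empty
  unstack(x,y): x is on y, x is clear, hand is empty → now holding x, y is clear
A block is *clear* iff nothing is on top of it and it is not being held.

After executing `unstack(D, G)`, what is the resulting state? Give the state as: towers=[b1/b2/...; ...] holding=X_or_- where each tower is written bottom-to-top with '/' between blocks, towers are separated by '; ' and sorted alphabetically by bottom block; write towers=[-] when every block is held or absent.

towers=[A; B; C/G; F/E] holding=D

before: towers=[A; B; C/G/D; F/E] holding=-
pre[unstack(D, G)]: on(D,G) ✓, clear(D) ✓, handempty ✓
all met → apply unstack(D, G)
after:  towers=[A; B; C/G; F/E] holding=D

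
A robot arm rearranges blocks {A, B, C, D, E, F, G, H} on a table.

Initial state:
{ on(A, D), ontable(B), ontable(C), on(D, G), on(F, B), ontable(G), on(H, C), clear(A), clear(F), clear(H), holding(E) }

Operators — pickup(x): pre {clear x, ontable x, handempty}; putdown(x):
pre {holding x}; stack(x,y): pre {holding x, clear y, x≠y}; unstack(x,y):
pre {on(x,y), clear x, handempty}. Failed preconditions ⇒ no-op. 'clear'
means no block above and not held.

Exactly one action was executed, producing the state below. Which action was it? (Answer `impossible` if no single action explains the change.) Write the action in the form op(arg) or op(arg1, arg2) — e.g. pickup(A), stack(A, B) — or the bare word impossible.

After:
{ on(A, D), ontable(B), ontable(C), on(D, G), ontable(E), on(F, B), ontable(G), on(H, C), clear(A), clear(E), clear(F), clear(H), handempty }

target: towers=[B/F; C/H; E; G/D/A] holding=-
        putdown(E) → towers=[B/F; C/H; E; G/D/A] holding=-  ← match
       stack(E, A) → towers=[B/F; C/H; G/D/A/E] holding=-
       stack(E, H) → towers=[B/F; C/H/E; G/D/A] holding=-
       stack(E, F) → towers=[B/F/E; C/H; G/D/A] holding=-

putdown(E)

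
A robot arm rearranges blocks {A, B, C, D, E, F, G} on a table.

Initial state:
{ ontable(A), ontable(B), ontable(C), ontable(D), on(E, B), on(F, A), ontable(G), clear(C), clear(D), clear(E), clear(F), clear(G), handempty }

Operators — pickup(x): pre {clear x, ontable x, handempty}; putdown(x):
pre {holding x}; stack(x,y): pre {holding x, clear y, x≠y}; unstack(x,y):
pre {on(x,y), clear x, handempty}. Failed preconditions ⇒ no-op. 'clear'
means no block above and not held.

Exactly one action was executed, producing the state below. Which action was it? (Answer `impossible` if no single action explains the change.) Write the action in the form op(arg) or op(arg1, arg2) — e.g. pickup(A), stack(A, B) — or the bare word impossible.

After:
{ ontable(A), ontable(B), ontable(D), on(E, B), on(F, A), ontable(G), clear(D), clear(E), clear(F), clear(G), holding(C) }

pickup(C)

target: towers=[A/F; B/E; D; G] holding=C
     unstack(F, A) → towers=[A; B/E; C; D; G] holding=F
         pickup(G) → towers=[A/F; B/E; C; D] holding=G
         pickup(D) → towers=[A/F; B/E; C; G] holding=D
     unstack(E, B) → towers=[A/F; B; C; D; G] holding=E
         pickup(C) → towers=[A/F; B/E; D; G] holding=C  ← match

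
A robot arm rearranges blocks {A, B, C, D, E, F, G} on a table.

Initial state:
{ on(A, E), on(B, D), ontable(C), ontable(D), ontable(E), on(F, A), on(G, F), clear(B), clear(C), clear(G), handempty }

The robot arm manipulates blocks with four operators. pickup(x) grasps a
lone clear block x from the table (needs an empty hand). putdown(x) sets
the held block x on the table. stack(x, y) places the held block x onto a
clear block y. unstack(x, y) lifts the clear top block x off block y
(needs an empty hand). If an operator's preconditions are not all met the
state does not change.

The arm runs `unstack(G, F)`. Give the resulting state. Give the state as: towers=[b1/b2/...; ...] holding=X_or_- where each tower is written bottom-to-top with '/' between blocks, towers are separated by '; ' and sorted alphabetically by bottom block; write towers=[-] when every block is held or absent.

before: towers=[C; D/B; E/A/F/G] holding=-
pre[unstack(G, F)]: on(G,F) ✓, clear(G) ✓, handempty ✓
all met → apply unstack(G, F)
after:  towers=[C; D/B; E/A/F] holding=G

towers=[C; D/B; E/A/F] holding=G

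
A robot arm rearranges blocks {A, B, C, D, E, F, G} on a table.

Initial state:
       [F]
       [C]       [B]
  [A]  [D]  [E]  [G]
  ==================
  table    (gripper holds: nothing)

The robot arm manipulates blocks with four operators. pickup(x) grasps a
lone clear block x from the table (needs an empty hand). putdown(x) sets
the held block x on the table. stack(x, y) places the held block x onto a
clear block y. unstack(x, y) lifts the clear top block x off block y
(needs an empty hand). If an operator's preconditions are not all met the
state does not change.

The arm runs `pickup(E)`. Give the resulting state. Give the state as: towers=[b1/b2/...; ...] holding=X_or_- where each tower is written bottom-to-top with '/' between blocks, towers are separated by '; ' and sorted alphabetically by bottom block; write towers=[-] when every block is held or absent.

before: towers=[A; D/C/F; E; G/B] holding=-
pre[pickup(E)]: clear(E) ok, ontable(E) ok, handempty ok
all met → apply pickup(E)
after:  towers=[A; D/C/F; G/B] holding=E

towers=[A; D/C/F; G/B] holding=E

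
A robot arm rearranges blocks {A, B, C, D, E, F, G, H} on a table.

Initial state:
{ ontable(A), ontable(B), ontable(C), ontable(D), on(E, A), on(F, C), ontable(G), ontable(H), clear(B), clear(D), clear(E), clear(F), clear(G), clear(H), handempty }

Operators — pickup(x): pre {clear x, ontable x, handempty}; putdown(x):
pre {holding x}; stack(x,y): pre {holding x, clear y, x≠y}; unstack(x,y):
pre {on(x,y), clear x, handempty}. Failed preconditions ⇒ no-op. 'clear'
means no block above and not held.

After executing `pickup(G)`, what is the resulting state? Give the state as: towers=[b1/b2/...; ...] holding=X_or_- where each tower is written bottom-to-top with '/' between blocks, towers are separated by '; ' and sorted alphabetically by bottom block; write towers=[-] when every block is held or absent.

before: towers=[A/E; B; C/F; D; G; H] holding=-
pre[pickup(G)]: clear(G) ✓, ontable(G) ✓, handempty ✓
all met → apply pickup(G)
after:  towers=[A/E; B; C/F; D; H] holding=G

towers=[A/E; B; C/F; D; H] holding=G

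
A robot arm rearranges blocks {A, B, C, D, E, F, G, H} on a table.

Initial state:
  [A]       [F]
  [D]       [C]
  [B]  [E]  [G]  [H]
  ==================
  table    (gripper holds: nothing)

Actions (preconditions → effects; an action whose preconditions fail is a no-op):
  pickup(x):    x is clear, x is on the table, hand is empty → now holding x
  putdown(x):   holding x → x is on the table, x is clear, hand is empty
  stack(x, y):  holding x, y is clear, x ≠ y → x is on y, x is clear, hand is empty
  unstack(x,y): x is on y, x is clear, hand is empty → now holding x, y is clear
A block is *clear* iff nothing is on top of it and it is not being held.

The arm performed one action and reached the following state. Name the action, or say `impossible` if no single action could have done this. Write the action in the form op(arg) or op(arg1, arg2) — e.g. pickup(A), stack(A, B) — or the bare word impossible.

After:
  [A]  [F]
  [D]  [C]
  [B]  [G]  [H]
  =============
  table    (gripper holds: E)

pickup(E)

target: towers=[B/D/A; G/C/F; H] holding=E
     unstack(A, D) → towers=[B/D; E; G/C/F; H] holding=A
         pickup(E) → towers=[B/D/A; G/C/F; H] holding=E  ← match
         pickup(H) → towers=[B/D/A; E; G/C/F] holding=H
     unstack(F, C) → towers=[B/D/A; E; G/C; H] holding=F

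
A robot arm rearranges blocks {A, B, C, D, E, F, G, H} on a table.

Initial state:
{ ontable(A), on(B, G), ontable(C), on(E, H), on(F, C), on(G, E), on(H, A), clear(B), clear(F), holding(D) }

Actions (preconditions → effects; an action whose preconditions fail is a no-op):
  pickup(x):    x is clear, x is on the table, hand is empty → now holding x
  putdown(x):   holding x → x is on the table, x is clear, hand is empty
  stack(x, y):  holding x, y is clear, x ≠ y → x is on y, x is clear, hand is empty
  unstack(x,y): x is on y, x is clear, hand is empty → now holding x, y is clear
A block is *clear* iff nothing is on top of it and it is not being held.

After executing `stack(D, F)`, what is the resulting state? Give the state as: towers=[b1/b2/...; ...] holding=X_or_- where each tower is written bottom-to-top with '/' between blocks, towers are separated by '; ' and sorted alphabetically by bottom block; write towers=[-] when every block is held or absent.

before: towers=[A/H/E/G/B; C/F] holding=D
pre[stack(D, F)]: holding(D) ✓, clear(F) ✓, D≠F ✓
all met → apply stack(D, F)
after:  towers=[A/H/E/G/B; C/F/D] holding=-

towers=[A/H/E/G/B; C/F/D] holding=-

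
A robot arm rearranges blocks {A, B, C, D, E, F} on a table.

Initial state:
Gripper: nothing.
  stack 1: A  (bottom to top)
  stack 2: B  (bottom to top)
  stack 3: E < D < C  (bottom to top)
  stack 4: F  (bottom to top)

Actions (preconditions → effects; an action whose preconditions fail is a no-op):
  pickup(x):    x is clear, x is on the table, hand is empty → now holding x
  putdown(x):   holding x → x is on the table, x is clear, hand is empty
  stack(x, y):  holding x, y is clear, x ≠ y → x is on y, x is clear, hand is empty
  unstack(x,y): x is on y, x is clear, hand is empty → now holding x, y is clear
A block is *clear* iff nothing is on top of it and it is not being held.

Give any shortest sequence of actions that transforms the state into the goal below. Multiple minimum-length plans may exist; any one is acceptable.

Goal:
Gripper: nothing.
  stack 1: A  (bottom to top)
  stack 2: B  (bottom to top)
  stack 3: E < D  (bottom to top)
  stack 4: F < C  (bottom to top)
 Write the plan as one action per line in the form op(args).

step 1 (unstack(C, D)): towers=[A; B; E/D; F] holding=C
step 2 (stack(C, F)): towers=[A; B; E/D; F/C] holding=-
goal check: towers=[A; B; E/D; F/C] holding=- — reached (length 2, optimal by BFS)

unstack(C, D)
stack(C, F)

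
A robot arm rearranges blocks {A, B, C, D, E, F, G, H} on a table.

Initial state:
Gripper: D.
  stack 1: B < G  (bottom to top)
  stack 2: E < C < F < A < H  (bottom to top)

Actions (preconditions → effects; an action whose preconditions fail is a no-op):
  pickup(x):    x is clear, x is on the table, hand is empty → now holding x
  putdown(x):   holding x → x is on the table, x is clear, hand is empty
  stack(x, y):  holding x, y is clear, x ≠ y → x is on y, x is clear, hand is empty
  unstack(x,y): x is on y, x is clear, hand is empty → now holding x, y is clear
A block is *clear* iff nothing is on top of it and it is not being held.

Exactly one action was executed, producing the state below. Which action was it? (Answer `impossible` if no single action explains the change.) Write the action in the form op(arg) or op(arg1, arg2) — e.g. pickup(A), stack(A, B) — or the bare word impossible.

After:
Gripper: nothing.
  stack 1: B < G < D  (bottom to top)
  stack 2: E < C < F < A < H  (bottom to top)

stack(D, G)

target: towers=[B/G/D; E/C/F/A/H] holding=-
        putdown(D) → towers=[B/G; D; E/C/F/A/H] holding=-
       stack(D, G) → towers=[B/G/D; E/C/F/A/H] holding=-  ← match
       stack(D, H) → towers=[B/G; E/C/F/A/H/D] holding=-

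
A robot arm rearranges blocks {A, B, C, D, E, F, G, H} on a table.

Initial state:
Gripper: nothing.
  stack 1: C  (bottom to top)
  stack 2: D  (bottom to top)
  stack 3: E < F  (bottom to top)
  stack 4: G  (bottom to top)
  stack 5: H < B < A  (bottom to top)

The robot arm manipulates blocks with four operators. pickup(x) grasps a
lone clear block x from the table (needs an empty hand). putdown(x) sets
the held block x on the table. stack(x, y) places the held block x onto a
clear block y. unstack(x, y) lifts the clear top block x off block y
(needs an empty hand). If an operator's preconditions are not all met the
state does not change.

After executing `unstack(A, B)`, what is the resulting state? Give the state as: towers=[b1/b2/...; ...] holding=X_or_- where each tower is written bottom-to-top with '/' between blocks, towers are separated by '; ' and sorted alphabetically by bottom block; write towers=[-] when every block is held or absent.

before: towers=[C; D; E/F; G; H/B/A] holding=-
pre[unstack(A, B)]: on(A,B) yes, clear(A) yes, handempty yes
all met → apply unstack(A, B)
after:  towers=[C; D; E/F; G; H/B] holding=A

towers=[C; D; E/F; G; H/B] holding=A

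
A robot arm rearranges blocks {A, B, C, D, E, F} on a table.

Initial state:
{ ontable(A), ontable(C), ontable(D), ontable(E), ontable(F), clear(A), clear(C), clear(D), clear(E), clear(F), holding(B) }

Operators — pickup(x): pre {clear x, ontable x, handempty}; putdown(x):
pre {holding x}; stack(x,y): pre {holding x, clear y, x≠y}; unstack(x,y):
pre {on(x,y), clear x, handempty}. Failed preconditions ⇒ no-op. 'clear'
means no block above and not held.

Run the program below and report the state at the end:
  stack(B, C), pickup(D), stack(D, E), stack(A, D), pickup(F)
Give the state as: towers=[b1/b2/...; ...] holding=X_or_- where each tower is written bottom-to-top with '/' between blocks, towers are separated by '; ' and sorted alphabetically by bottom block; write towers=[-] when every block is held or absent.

step 1 (stack(B, C)): towers=[A; C/B; D; E; F] holding=-
step 2 (pickup(D)): towers=[A; C/B; E; F] holding=D
step 3 (stack(D, E)): towers=[A; C/B; E/D; F] holding=-
step 4 (stack(A, D)) [no-op]: towers=[A; C/B; E/D; F] holding=-
step 5 (pickup(F)): towers=[A; C/B; E/D] holding=F

towers=[A; C/B; E/D] holding=F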